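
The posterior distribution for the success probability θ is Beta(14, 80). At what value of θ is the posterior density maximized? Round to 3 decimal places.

Mode = (14−1)/(14+80−2) = 13/92 = 0.141.
Mean = 14/(14+80) = 14/94 = 0.149.
This is the posterior mode — the MAP estimate.

0.141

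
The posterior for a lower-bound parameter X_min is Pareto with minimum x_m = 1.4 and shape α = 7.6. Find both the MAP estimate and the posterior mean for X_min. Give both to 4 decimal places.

The Pareto density is strictly decreasing on [x_m, ∞), so the mode is x_m = 1.4000.
Mean = α·x_m/(α−1) = 7.6·1.4/6.6 = 1.6121.
Mean > mode: the posterior has a right tail.

MAP estimate = 1.4000, posterior mean = 1.6121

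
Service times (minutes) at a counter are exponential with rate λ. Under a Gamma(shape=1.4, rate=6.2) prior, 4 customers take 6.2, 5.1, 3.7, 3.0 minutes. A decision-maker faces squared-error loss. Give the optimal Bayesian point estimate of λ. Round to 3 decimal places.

0.223

Σ times = 18.0. Posterior: Gamma(shape = 1.4+4 = 5.4, rate = 6.2+18.0 = 24.2).
Mode = (α−1)/β = 4.4/24.2 = 0.182.
Mean = α/β = 5.4/24.2 = 0.223.
Squared-error loss ⇒ the optimal estimator is the posterior mean.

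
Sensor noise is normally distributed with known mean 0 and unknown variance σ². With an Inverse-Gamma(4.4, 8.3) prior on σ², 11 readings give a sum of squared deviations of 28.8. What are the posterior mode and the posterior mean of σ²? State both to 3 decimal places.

Posterior: Inverse-Gamma(shape = 4.4+11/2 = 9.9, scale = 8.3+28.8/2 = 22.7).
Mode = β/(α+1) = 22.7/10.9 = 2.083.
Mean = β/(α−1) = 22.7/8.9 = 2.551.

MAP: 2.083. Posterior mean: 2.551.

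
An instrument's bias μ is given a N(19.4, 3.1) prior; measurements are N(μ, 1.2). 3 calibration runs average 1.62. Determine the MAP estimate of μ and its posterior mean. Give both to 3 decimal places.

Posterior for μ is Normal. Precision-weighted mean: (1/3.1·19.4 + 3/1.2·1.62) / (1/3.1 + 3/1.2) = 3.652.
A Normal posterior is symmetric, so mode = mean.

μ_MAP = 3.652, E[μ|data] = 3.652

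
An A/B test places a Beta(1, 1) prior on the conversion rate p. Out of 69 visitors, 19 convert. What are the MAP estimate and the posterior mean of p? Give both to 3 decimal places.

MAP = 0.275; posterior mean = 0.282

Posterior: Beta(1+19, 1+50) = Beta(20, 51).
Mode = (20−1)/(20+51−2) = 19/69 = 0.275.
With a flat prior the MAP equals the MLE, 19/69.
Mean = 20/(20+51) = 20/71 = 0.282.
The mean is pulled above the mode by the posterior's right skew.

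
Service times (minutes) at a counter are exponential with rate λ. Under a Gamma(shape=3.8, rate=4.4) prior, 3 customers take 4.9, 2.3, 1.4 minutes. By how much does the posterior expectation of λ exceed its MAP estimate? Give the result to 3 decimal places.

Σ times = 8.6. Posterior: Gamma(shape = 3.8+3 = 6.8, rate = 4.4+8.6 = 13.0).
Mode = (α−1)/β = 5.8/13.0 = 0.446.
Mean = α/β = 6.8/13.0 = 0.523.
Difference = 0.523 − 0.446 = 0.077.

0.077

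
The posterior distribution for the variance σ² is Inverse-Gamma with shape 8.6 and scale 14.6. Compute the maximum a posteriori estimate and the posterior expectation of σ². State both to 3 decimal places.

σ²_MAP = 1.521, E[σ²|data] = 1.921

Mode = β/(α+1) = 14.6/9.6 = 1.521.
Mean = β/(α−1) = 14.6/7.6 = 1.921.
The posterior is right-skewed, so the mean exceeds the mode.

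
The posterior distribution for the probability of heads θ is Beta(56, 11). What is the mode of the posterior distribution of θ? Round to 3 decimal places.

0.846

Mode = (56−1)/(56+11−2) = 55/65 = 0.846.
Mean = 56/(56+11) = 56/67 = 0.836.
This is the posterior mode — the MAP estimate.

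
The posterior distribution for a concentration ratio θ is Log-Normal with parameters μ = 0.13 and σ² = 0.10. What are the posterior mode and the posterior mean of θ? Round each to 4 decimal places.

θ_MAP = 1.0305, E[θ|data] = 1.1972

Mode = exp(μ − σ²) = exp(0.03) = 1.0305.
Mean = exp(μ + σ²/2) = exp(0.180) = 1.1972.
The posterior is right-skewed, so the mean exceeds the mode.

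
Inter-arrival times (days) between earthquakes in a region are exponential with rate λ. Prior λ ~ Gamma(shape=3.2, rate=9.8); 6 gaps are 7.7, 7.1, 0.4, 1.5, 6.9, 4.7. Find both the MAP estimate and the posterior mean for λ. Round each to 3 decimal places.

MAP estimate = 0.215, posterior mean = 0.241

Σ times = 28.3. Posterior: Gamma(shape = 3.2+6 = 9.2, rate = 9.8+28.3 = 38.1).
Mode = (α−1)/β = 8.2/38.1 = 0.215.
Mean = α/β = 9.2/38.1 = 0.241.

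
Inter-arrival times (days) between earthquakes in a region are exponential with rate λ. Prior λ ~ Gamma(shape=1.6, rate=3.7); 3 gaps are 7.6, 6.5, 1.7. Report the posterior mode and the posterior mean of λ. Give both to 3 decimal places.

Σ times = 15.8. Posterior: Gamma(shape = 1.6+3 = 4.6, rate = 3.7+15.8 = 19.5).
Mode = (α−1)/β = 3.6/19.5 = 0.185.
Mean = α/β = 4.6/19.5 = 0.236.
The posterior is right-skewed, so the mean exceeds the mode.

posterior mode = 0.185, posterior mean = 0.236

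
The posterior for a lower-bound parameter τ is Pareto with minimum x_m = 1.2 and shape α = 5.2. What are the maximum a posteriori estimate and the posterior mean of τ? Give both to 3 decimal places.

The Pareto density is strictly decreasing on [x_m, ∞), so the mode is x_m = 1.200.
Mean = α·x_m/(α−1) = 5.2·1.2/4.2 = 1.486.

MAP = 1.200; posterior mean = 1.486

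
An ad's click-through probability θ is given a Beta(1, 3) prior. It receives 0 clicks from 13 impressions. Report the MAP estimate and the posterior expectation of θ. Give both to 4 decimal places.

Posterior: Beta(1+0, 3+13) = Beta(1, 16).
Since α = 1 ≤ 1 and β > 1, the Beta density is monotone decreasing on [0,1]; the mode is at 0.
Mean = 1/(1+16) = 0.0588.

MAP estimate = 0.0000, posterior expectation = 0.0588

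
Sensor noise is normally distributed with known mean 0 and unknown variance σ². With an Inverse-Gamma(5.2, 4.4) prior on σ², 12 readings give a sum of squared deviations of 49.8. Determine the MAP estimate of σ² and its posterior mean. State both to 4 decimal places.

σ²_MAP = 2.4016, E[σ²|data] = 2.8725

Posterior: Inverse-Gamma(shape = 5.2+12/2 = 11.2, scale = 4.4+49.8/2 = 29.3).
Mode = β/(α+1) = 29.3/12.2 = 2.4016.
Mean = β/(α−1) = 29.3/10.2 = 2.8725.
Right-skewed posterior ⇒ mode < mean.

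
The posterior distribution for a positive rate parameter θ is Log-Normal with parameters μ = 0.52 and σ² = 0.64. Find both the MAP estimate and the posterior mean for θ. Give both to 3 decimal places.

Mode = exp(μ − σ²) = exp(-0.12) = 0.887.
Mean = exp(μ + σ²/2) = exp(0.840) = 2.316.

MAP = 0.887; posterior mean = 2.316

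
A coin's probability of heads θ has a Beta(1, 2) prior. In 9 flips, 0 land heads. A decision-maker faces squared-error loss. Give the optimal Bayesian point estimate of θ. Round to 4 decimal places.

0.0833

Posterior: Beta(1+0, 2+9) = Beta(1, 11).
Since α = 1 ≤ 1 and β > 1, the Beta density is monotone decreasing on [0,1]; the mode is at 0.
Mean = 1/(1+11) = 0.0833.
Squared-error loss ⇒ the optimal estimator is the posterior mean.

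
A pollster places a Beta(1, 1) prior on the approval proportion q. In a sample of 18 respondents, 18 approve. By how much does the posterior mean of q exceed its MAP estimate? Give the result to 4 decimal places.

-0.0500

Posterior: Beta(1+18, 1+0) = Beta(19, 1).
Since β = 1 ≤ 1 and α > 1, the Beta density is monotone increasing on [0,1]; the mode is at 1.
Mean = 19/(19+1) = 0.9500.
Difference = 0.9500 − 1.0000 = -0.0500.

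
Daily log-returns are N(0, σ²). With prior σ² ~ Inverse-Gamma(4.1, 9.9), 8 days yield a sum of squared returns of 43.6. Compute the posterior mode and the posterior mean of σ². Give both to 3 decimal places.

Posterior: Inverse-Gamma(shape = 4.1+8/2 = 8.1, scale = 9.9+43.6/2 = 31.7).
Mode = β/(α+1) = 31.7/9.1 = 3.484.
Mean = β/(α−1) = 31.7/7.1 = 4.465.
Right-skewed posterior ⇒ mode < mean.

MAP = 3.484; posterior mean = 4.465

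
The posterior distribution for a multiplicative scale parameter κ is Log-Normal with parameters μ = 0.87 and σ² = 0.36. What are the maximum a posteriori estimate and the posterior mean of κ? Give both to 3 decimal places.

Mode = exp(μ − σ²) = exp(0.51) = 1.665.
Mean = exp(μ + σ²/2) = exp(1.050) = 2.858.

MAP = 1.665, posterior mean = 2.858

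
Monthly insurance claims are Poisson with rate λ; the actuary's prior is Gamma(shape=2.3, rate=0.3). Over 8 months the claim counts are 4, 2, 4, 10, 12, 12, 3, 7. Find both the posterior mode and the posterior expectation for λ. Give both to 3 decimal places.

posterior mode = 6.663, posterior expectation = 6.783

Σ counts = 54. Posterior: Gamma(shape = 2.3+54 = 56.3, rate = 0.3+8 = 8.3).
Mode = (α−1)/β = 55.3/8.3 = 6.663.
Mean = α/β = 56.3/8.3 = 6.783.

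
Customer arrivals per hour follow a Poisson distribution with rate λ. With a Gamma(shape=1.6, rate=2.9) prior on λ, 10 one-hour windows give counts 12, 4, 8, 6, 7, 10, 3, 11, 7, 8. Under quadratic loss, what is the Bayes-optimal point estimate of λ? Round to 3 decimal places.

6.016

Σ counts = 76. Posterior: Gamma(shape = 1.6+76 = 77.6, rate = 2.9+10 = 12.9).
Mode = (α−1)/β = 76.6/12.9 = 5.938.
Mean = α/β = 77.6/12.9 = 6.016.
Quadratic loss ⇒ the optimal estimator is the posterior mean.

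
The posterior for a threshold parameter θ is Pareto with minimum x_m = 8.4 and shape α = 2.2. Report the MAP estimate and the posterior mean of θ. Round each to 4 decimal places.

MAP estimate = 8.4000, posterior mean = 15.4000

The Pareto density is strictly decreasing on [x_m, ∞), so the mode is x_m = 8.4000.
Mean = α·x_m/(α−1) = 2.2·8.4/1.2 = 15.4000.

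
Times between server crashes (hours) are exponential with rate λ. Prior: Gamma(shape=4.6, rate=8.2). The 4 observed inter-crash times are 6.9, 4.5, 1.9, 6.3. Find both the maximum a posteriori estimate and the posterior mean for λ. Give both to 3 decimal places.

λ_MAP = 0.273, E[λ|data] = 0.309

Σ times = 19.6. Posterior: Gamma(shape = 4.6+4 = 8.6, rate = 8.2+19.6 = 27.8).
Mode = (α−1)/β = 7.6/27.8 = 0.273.
Mean = α/β = 8.6/27.8 = 0.309.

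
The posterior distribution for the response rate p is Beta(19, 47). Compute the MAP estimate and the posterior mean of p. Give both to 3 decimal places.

p_MAP = 0.281, E[p|data] = 0.288

Mode = (19−1)/(19+47−2) = 18/64 = 0.281.
Mean = 19/(19+47) = 19/66 = 0.288.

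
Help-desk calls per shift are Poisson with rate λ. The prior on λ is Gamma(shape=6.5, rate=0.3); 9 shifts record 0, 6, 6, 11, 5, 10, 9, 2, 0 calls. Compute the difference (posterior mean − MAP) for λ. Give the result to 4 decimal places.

0.1075

Σ counts = 49. Posterior: Gamma(shape = 6.5+49 = 55.5, rate = 0.3+9 = 9.3).
Mode = (α−1)/β = 54.5/9.3 = 5.8602.
Mean = α/β = 55.5/9.3 = 5.9677.
Difference = 5.9677 − 5.8602 = 0.1075.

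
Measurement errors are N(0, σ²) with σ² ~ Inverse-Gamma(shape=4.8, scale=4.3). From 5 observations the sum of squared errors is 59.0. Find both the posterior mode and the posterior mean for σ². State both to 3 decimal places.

Posterior: Inverse-Gamma(shape = 4.8+5/2 = 7.3, scale = 4.3+59.0/2 = 33.8).
Mode = β/(α+1) = 33.8/8.3 = 4.072.
Mean = β/(α−1) = 33.8/6.3 = 5.365.
Right-skewed posterior ⇒ mode < mean.

σ²_MAP = 4.072, E[σ²|data] = 5.365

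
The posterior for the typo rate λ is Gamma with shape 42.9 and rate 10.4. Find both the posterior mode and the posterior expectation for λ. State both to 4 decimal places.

Mode = (α−1)/β = 41.9/10.4 = 4.0288.
Mean = α/β = 42.9/10.4 = 4.1250.

MAP = 4.0288, posterior mean = 4.1250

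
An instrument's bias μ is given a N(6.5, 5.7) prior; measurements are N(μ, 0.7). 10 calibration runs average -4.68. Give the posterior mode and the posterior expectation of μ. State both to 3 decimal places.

Posterior for μ is Normal. Precision-weighted mean: (1/5.7·6.5 + 10/0.7·-4.68) / (1/5.7 + 10/0.7) = -4.544.
A Normal posterior is symmetric, so mode = mean.

μ_MAP = -4.544, E[μ|data] = -4.544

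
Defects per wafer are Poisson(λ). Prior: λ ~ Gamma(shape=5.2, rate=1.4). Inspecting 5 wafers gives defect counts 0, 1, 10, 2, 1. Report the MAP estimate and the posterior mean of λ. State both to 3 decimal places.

Σ counts = 14. Posterior: Gamma(shape = 5.2+14 = 19.2, rate = 1.4+5 = 6.4).
Mode = (α−1)/β = 18.2/6.4 = 2.844.
Mean = α/β = 19.2/6.4 = 3.000.

MAP estimate = 2.844, posterior mean = 3.000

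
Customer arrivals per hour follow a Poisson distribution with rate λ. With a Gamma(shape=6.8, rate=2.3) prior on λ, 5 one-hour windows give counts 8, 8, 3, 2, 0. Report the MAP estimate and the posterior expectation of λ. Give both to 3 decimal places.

λ_MAP = 3.671, E[λ|data] = 3.808

Σ counts = 21. Posterior: Gamma(shape = 6.8+21 = 27.8, rate = 2.3+5 = 7.3).
Mode = (α−1)/β = 26.8/7.3 = 3.671.
Mean = α/β = 27.8/7.3 = 3.808.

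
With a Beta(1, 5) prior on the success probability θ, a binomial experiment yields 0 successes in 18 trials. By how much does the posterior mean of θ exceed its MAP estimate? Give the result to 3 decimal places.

Posterior: Beta(1+0, 5+18) = Beta(1, 23).
Since α = 1 ≤ 1 and β > 1, the Beta density is monotone decreasing on [0,1]; the mode is at 0.
Mean = 1/(1+23) = 0.042.
Difference = 0.042 − 0.000 = 0.042.

0.042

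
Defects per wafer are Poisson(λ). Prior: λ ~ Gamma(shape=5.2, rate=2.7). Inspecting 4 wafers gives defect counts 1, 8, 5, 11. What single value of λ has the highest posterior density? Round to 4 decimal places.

Σ counts = 25. Posterior: Gamma(shape = 5.2+25 = 30.2, rate = 2.7+4 = 6.7).
Mode = (α−1)/β = 29.2/6.7 = 4.3582.
Mean = α/β = 30.2/6.7 = 4.5075.
This is the posterior mode — the MAP estimate.

4.3582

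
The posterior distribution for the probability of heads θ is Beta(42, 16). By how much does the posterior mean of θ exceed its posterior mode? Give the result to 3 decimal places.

-0.008

Mode = (42−1)/(42+16−2) = 41/56 = 0.732.
Mean = 42/(42+16) = 42/58 = 0.724.
Difference = 0.724 − 0.732 = -0.008.
The mean is pulled below the mode by the posterior's left skew.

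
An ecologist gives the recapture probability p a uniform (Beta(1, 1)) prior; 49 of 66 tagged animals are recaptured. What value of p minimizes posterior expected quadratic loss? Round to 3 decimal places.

Posterior: Beta(1+49, 1+17) = Beta(50, 18).
Mode = (50−1)/(50+18−2) = 49/66 = 0.742.
Mean = 50/(50+18) = 50/68 = 0.735.
Quadratic loss ⇒ the optimal estimator is the posterior mean.

0.735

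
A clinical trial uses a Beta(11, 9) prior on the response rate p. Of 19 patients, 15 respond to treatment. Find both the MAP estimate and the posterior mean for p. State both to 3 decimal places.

Posterior: Beta(11+15, 9+4) = Beta(26, 13).
Mode = (26−1)/(26+13−2) = 25/37 = 0.676.
Mean = 26/(26+13) = 26/39 = 0.667.

p_MAP = 0.676, E[p|data] = 0.667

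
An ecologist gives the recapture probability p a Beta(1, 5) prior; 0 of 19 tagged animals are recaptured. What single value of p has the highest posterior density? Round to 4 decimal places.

0.0000

Posterior: Beta(1+0, 5+19) = Beta(1, 24).
Since α = 1 ≤ 1 and β > 1, the Beta density is monotone decreasing on [0,1]; the mode is at 0.
Mean = 1/(1+24) = 0.0400.
This is the posterior mode — the MAP estimate.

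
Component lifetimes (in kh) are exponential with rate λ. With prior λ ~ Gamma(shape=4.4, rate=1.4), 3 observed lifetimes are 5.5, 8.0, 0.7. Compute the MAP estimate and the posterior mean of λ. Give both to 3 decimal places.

MAP estimate = 0.410, posterior mean = 0.474

Σ times = 14.2. Posterior: Gamma(shape = 4.4+3 = 7.4, rate = 1.4+14.2 = 15.6).
Mode = (α−1)/β = 6.4/15.6 = 0.410.
Mean = α/β = 7.4/15.6 = 0.474.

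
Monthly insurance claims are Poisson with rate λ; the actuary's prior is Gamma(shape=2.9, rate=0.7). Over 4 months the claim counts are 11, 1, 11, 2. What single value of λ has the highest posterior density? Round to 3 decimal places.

Σ counts = 25. Posterior: Gamma(shape = 2.9+25 = 27.9, rate = 0.7+4 = 4.7).
Mode = (α−1)/β = 26.9/4.7 = 5.723.
Mean = α/β = 27.9/4.7 = 5.936.
This is the posterior mode — the MAP estimate.

5.723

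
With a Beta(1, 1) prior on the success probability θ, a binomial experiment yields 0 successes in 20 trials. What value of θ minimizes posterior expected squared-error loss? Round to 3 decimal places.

Posterior: Beta(1+0, 1+20) = Beta(1, 21).
Since α = 1 ≤ 1 and β > 1, the Beta density is monotone decreasing on [0,1]; the mode is at 0.
Mean = 1/(1+21) = 0.045.
Squared-error loss ⇒ the optimal estimator is the posterior mean.

0.045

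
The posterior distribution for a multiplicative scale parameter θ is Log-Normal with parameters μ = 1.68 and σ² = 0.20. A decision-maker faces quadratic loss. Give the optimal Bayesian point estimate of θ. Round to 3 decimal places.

5.930

Mode = exp(μ − σ²) = exp(1.48) = 4.393.
Mean = exp(μ + σ²/2) = exp(1.780) = 5.930.
Quadratic loss ⇒ the optimal estimator is the posterior mean.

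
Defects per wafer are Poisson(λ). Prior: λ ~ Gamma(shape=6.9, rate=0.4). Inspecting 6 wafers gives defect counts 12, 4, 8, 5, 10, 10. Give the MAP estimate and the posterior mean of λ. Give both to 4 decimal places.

λ_MAP = 8.5781, E[λ|data] = 8.7344

Σ counts = 49. Posterior: Gamma(shape = 6.9+49 = 55.9, rate = 0.4+6 = 6.4).
Mode = (α−1)/β = 54.9/6.4 = 8.5781.
Mean = α/β = 55.9/6.4 = 8.7344.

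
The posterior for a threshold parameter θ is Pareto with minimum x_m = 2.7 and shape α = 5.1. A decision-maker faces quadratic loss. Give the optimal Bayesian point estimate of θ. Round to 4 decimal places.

3.3585

The Pareto density is strictly decreasing on [x_m, ∞), so the mode is x_m = 2.7000.
Mean = α·x_m/(α−1) = 5.1·2.7/4.1 = 3.3585.
Quadratic loss ⇒ the optimal estimator is the posterior mean.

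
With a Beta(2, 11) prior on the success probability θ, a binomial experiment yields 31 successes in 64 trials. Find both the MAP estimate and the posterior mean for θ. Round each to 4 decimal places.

MAP = 0.4267, posterior mean = 0.4286

Posterior: Beta(2+31, 11+33) = Beta(33, 44).
Mode = (33−1)/(33+44−2) = 32/75 = 0.4267.
Mean = 33/(33+44) = 33/77 = 0.4286.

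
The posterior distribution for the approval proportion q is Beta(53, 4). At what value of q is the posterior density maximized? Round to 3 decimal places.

Mode = (53−1)/(53+4−2) = 52/55 = 0.945.
Mean = 53/(53+4) = 53/57 = 0.930.
This is the posterior mode — the MAP estimate.

0.945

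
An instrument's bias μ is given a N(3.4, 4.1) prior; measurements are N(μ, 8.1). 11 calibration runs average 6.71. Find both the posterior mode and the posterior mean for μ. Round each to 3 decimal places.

Posterior for μ is Normal. Precision-weighted mean: (1/4.1·3.4 + 11/8.1·6.71) / (1/4.1 + 11/8.1) = 6.206.
A Normal posterior is symmetric, so mode = mean.

MAP = 6.206; posterior mean = 6.206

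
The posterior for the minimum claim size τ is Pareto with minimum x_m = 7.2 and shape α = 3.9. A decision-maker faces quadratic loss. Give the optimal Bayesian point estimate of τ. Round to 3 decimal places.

The Pareto density is strictly decreasing on [x_m, ∞), so the mode is x_m = 7.200.
Mean = α·x_m/(α−1) = 3.9·7.2/2.9 = 9.683.
Quadratic loss ⇒ the optimal estimator is the posterior mean.

9.683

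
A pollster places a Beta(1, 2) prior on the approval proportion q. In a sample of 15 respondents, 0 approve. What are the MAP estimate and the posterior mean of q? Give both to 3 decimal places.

Posterior: Beta(1+0, 2+15) = Beta(1, 17).
Since α = 1 ≤ 1 and β > 1, the Beta density is monotone decreasing on [0,1]; the mode is at 0.
Mean = 1/(1+17) = 0.056.

MAP: 0.000. Posterior mean: 0.056.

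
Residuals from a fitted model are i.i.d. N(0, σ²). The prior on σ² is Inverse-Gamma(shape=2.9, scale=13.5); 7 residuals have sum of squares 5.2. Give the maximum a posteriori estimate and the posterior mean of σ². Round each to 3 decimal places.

MAP: 2.176. Posterior mean: 2.981.

Posterior: Inverse-Gamma(shape = 2.9+7/2 = 6.4, scale = 13.5+5.2/2 = 16.1).
Mode = β/(α+1) = 16.1/7.4 = 2.176.
Mean = β/(α−1) = 16.1/5.4 = 2.981.
Mean > mode: the posterior has a right tail.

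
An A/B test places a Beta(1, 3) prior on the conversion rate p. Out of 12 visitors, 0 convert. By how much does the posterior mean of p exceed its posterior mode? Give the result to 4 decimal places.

0.0625

Posterior: Beta(1+0, 3+12) = Beta(1, 15).
Since α = 1 ≤ 1 and β > 1, the Beta density is monotone decreasing on [0,1]; the mode is at 0.
Mean = 1/(1+15) = 0.0625.
Difference = 0.0625 − 0.0000 = 0.0625.
The posterior is right-skewed, so the mean exceeds the mode.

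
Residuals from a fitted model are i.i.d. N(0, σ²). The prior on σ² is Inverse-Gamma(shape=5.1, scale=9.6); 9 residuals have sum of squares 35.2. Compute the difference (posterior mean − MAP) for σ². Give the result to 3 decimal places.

Posterior: Inverse-Gamma(shape = 5.1+9/2 = 9.6, scale = 9.6+35.2/2 = 27.2).
Mode = β/(α+1) = 27.2/10.6 = 2.566.
Mean = β/(α−1) = 27.2/8.6 = 3.163.
Difference = 3.163 − 2.566 = 0.597.
Right-skewed posterior ⇒ mode < mean.

0.597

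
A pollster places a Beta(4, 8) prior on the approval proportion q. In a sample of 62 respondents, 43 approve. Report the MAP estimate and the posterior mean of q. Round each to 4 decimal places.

Posterior: Beta(4+43, 8+19) = Beta(47, 27).
Mode = (47−1)/(47+27−2) = 46/72 = 0.6389.
Mean = 47/(47+27) = 47/74 = 0.6351.
Mode > mean: the posterior has a left tail.

MAP = 0.6389, posterior mean = 0.6351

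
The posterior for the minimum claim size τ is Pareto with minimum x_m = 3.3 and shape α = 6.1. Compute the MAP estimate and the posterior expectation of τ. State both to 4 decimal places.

The Pareto density is strictly decreasing on [x_m, ∞), so the mode is x_m = 3.3000.
Mean = α·x_m/(α−1) = 6.1·3.3/5.1 = 3.9471.

MAP: 3.3000. Posterior mean: 3.9471.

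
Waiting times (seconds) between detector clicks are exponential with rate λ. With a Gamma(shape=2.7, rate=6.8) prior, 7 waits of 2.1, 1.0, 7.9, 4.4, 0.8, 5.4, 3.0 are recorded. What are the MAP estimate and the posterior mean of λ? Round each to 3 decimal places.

Σ times = 24.6. Posterior: Gamma(shape = 2.7+7 = 9.7, rate = 6.8+24.6 = 31.4).
Mode = (α−1)/β = 8.7/31.4 = 0.277.
Mean = α/β = 9.7/31.4 = 0.309.

MAP estimate = 0.277, posterior mean = 0.309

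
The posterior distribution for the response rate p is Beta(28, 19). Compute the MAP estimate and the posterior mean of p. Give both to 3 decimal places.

Mode = (28−1)/(28+19−2) = 27/45 = 0.600.
Mean = 28/(28+19) = 28/47 = 0.596.
Mode > mean: the posterior has a left tail.

MAP: 0.600. Posterior mean: 0.596.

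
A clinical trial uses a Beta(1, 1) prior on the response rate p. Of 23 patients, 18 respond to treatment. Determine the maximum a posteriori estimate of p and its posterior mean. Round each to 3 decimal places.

maximum a posteriori estimate = 0.783, posterior mean = 0.760

Posterior: Beta(1+18, 1+5) = Beta(19, 6).
Mode = (19−1)/(19+6−2) = 18/23 = 0.783.
Mean = 19/(19+6) = 19/25 = 0.760.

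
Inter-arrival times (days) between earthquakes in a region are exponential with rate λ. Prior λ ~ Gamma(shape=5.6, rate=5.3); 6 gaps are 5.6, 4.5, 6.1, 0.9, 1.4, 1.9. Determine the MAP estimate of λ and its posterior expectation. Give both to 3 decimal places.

Σ times = 20.4. Posterior: Gamma(shape = 5.6+6 = 11.6, rate = 5.3+20.4 = 25.7).
Mode = (α−1)/β = 10.6/25.7 = 0.412.
Mean = α/β = 11.6/25.7 = 0.451.

MAP = 0.412; posterior mean = 0.451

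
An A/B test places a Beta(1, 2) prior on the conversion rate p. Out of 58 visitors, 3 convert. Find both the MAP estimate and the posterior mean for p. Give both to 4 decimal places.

MAP: 0.0508. Posterior mean: 0.0656.

Posterior: Beta(1+3, 2+55) = Beta(4, 57).
Mode = (4−1)/(4+57−2) = 3/59 = 0.0508.
Mean = 4/(4+57) = 4/61 = 0.0656.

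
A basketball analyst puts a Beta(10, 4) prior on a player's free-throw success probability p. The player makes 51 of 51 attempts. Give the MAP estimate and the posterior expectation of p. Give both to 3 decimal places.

MAP: 0.952. Posterior mean: 0.938.

Posterior: Beta(10+51, 4+0) = Beta(61, 4).
Mode = (61−1)/(61+4−2) = 60/63 = 0.952.
Mean = 61/(61+4) = 61/65 = 0.938.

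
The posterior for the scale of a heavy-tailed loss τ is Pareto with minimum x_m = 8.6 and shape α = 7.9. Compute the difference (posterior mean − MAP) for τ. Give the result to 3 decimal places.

The Pareto density is strictly decreasing on [x_m, ∞), so the mode is x_m = 8.600.
Mean = α·x_m/(α−1) = 7.9·8.6/6.9 = 9.846.
Difference = 9.846 − 8.600 = 1.246.
Right-skewed posterior ⇒ mode < mean.

1.246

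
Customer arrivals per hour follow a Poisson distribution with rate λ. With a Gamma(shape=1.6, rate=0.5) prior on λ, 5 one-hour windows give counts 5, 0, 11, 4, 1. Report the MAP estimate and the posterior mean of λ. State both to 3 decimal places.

MAP = 3.927; posterior mean = 4.109

Σ counts = 21. Posterior: Gamma(shape = 1.6+21 = 22.6, rate = 0.5+5 = 5.5).
Mode = (α−1)/β = 21.6/5.5 = 3.927.
Mean = α/β = 22.6/5.5 = 4.109.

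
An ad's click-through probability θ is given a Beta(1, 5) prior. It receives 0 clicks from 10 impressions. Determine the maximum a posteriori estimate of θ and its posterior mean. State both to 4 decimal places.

Posterior: Beta(1+0, 5+10) = Beta(1, 15).
Since α = 1 ≤ 1 and β > 1, the Beta density is monotone decreasing on [0,1]; the mode is at 0.
Mean = 1/(1+15) = 0.0625.
The posterior is right-skewed, so the mean exceeds the mode.

maximum a posteriori estimate = 0.0000, posterior mean = 0.0625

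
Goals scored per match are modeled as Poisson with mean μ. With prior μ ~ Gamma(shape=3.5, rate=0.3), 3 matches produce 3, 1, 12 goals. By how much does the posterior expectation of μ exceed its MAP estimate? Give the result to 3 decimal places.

Σ counts = 16. Posterior: Gamma(shape = 3.5+16 = 19.5, rate = 0.3+3 = 3.3).
Mode = (α−1)/β = 18.5/3.3 = 5.606.
Mean = α/β = 19.5/3.3 = 5.909.
Difference = 5.909 − 5.606 = 0.303.

0.303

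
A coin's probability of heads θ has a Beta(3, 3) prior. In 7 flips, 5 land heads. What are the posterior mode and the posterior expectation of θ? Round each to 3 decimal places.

MAP = 0.636; posterior mean = 0.615

Posterior: Beta(3+5, 3+2) = Beta(8, 5).
Mode = (8−1)/(8+5−2) = 7/11 = 0.636.
Mean = 8/(8+5) = 8/13 = 0.615.
The mean is pulled below the mode by the posterior's left skew.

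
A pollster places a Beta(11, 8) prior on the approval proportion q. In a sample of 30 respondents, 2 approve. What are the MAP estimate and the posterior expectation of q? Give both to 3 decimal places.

q_MAP = 0.255, E[q|data] = 0.265

Posterior: Beta(11+2, 8+28) = Beta(13, 36).
Mode = (13−1)/(13+36−2) = 12/47 = 0.255.
Mean = 13/(13+36) = 13/49 = 0.265.
The mean is pulled above the mode by the posterior's right skew.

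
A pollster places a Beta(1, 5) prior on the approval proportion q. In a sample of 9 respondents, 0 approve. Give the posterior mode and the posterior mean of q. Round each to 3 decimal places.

q_MAP = 0.000, E[q|data] = 0.067

Posterior: Beta(1+0, 5+9) = Beta(1, 14).
Since α = 1 ≤ 1 and β > 1, the Beta density is monotone decreasing on [0,1]; the mode is at 0.
Mean = 1/(1+14) = 0.067.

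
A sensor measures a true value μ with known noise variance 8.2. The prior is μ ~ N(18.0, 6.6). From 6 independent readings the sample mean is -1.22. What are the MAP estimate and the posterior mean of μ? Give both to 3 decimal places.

MAP estimate = 2.077, posterior mean = 2.077

Posterior for μ is Normal. Precision-weighted mean: (1/6.6·18.0 + 6/8.2·-1.22) / (1/6.6 + 6/8.2) = 2.077.
A Normal posterior is symmetric, so mode = mean.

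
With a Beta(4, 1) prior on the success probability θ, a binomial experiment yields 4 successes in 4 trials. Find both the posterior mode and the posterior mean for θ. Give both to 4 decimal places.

Posterior: Beta(4+4, 1+0) = Beta(8, 1).
Since β = 1 ≤ 1 and α > 1, the Beta density is monotone increasing on [0,1]; the mode is at 1.
Mean = 8/(8+1) = 0.8889.

θ_MAP = 1.0000, E[θ|data] = 0.8889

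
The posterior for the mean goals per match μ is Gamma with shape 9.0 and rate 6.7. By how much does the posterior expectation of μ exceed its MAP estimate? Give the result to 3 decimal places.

Mode = (α−1)/β = 8.0/6.7 = 1.194.
Mean = α/β = 9.0/6.7 = 1.343.
Difference = 1.343 − 1.194 = 0.149.

0.149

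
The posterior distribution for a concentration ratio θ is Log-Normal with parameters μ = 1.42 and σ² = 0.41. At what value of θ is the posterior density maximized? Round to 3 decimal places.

Mode = exp(μ − σ²) = exp(1.01) = 2.746.
Mean = exp(μ + σ²/2) = exp(1.625) = 5.078.
This is the posterior mode — the MAP estimate.

2.746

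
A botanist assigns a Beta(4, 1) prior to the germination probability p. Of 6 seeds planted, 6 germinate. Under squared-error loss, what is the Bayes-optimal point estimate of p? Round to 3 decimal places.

Posterior: Beta(4+6, 1+0) = Beta(10, 1).
Since β = 1 ≤ 1 and α > 1, the Beta density is monotone increasing on [0,1]; the mode is at 1.
Mean = 10/(10+1) = 0.909.
Squared-error loss ⇒ the optimal estimator is the posterior mean.

0.909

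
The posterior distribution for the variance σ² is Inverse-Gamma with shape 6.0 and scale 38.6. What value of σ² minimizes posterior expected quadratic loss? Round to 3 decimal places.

Mode = β/(α+1) = 38.6/7.0 = 5.514.
Mean = β/(α−1) = 38.6/5.0 = 7.720.
Quadratic loss ⇒ the optimal estimator is the posterior mean.

7.720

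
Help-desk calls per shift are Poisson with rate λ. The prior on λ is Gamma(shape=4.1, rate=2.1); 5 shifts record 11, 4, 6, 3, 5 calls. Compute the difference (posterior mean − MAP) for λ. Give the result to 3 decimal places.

Σ counts = 29. Posterior: Gamma(shape = 4.1+29 = 33.1, rate = 2.1+5 = 7.1).
Mode = (α−1)/β = 32.1/7.1 = 4.521.
Mean = α/β = 33.1/7.1 = 4.662.
Difference = 4.662 − 4.521 = 0.141.
Right-skewed posterior ⇒ mode < mean.

0.141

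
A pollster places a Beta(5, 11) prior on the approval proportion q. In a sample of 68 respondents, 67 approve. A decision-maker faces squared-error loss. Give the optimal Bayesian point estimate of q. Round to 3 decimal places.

Posterior: Beta(5+67, 11+1) = Beta(72, 12).
Mode = (72−1)/(72+12−2) = 71/82 = 0.866.
Mean = 72/(72+12) = 72/84 = 0.857.
Squared-error loss ⇒ the optimal estimator is the posterior mean.

0.857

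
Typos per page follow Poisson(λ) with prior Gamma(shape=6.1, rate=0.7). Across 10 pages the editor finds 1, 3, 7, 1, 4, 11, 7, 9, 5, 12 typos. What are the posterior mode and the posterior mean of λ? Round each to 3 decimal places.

MAP = 6.084; posterior mean = 6.178

Σ counts = 60. Posterior: Gamma(shape = 6.1+60 = 66.1, rate = 0.7+10 = 10.7).
Mode = (α−1)/β = 65.1/10.7 = 6.084.
Mean = α/β = 66.1/10.7 = 6.178.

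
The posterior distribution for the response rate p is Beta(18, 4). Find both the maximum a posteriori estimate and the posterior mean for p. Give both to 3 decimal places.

MAP = 0.850; posterior mean = 0.818

Mode = (18−1)/(18+4−2) = 17/20 = 0.850.
Mean = 18/(18+4) = 18/22 = 0.818.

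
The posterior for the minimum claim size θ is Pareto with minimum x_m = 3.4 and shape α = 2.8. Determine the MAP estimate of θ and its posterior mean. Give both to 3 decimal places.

The Pareto density is strictly decreasing on [x_m, ∞), so the mode is x_m = 3.400.
Mean = α·x_m/(α−1) = 2.8·3.4/1.8 = 5.289.
Mean > mode: the posterior has a right tail.

MAP estimate = 3.400, posterior mean = 5.289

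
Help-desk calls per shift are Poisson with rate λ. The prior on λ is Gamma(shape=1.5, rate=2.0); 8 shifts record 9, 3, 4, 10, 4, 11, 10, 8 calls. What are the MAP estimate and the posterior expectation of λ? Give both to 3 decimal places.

Σ counts = 59. Posterior: Gamma(shape = 1.5+59 = 60.5, rate = 2.0+8 = 10.0).
Mode = (α−1)/β = 59.5/10.0 = 5.950.
Mean = α/β = 60.5/10.0 = 6.050.

MAP = 5.950; posterior mean = 6.050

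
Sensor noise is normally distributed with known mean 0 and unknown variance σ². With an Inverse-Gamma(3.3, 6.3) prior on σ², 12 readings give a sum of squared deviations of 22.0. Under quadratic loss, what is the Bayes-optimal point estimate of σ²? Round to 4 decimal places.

Posterior: Inverse-Gamma(shape = 3.3+12/2 = 9.3, scale = 6.3+22.0/2 = 17.3).
Mode = β/(α+1) = 17.3/10.3 = 1.6796.
Mean = β/(α−1) = 17.3/8.3 = 2.0843.
Quadratic loss ⇒ the optimal estimator is the posterior mean.

2.0843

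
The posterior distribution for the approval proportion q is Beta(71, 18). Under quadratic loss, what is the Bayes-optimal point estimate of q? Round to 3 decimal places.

Mode = (71−1)/(71+18−2) = 70/87 = 0.805.
Mean = 71/(71+18) = 71/89 = 0.798.
Quadratic loss ⇒ the optimal estimator is the posterior mean.

0.798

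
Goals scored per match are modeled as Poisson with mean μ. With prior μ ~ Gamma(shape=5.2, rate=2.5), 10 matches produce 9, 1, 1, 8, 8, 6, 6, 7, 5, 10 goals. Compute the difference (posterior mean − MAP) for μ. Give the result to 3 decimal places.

0.080

Σ counts = 61. Posterior: Gamma(shape = 5.2+61 = 66.2, rate = 2.5+10 = 12.5).
Mode = (α−1)/β = 65.2/12.5 = 5.216.
Mean = α/β = 66.2/12.5 = 5.296.
Difference = 5.296 − 5.216 = 0.080.
The posterior is right-skewed, so the mean exceeds the mode.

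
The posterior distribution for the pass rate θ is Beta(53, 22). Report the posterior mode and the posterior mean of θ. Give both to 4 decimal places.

posterior mode = 0.7123, posterior mean = 0.7067

Mode = (53−1)/(53+22−2) = 52/73 = 0.7123.
Mean = 53/(53+22) = 53/75 = 0.7067.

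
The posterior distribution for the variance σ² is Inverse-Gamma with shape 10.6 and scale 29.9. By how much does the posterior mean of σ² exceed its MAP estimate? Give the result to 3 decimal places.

0.537

Mode = β/(α+1) = 29.9/11.6 = 2.578.
Mean = β/(α−1) = 29.9/9.6 = 3.115.
Difference = 3.115 − 2.578 = 0.537.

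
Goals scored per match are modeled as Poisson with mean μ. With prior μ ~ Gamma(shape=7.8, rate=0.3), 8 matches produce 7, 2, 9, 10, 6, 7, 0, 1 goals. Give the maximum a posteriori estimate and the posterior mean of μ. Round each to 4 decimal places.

μ_MAP = 5.8795, E[μ|data] = 6.0000

Σ counts = 42. Posterior: Gamma(shape = 7.8+42 = 49.8, rate = 0.3+8 = 8.3).
Mode = (α−1)/β = 48.8/8.3 = 5.8795.
Mean = α/β = 49.8/8.3 = 6.0000.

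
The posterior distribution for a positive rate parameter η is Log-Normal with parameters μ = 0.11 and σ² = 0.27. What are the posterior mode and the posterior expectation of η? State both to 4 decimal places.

MAP: 0.8521. Posterior mean: 1.2776.

Mode = exp(μ − σ²) = exp(-0.16) = 0.8521.
Mean = exp(μ + σ²/2) = exp(0.245) = 1.2776.
Mean > mode: the posterior has a right tail.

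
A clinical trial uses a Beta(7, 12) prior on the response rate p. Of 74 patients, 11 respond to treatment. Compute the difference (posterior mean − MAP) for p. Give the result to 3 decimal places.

Posterior: Beta(7+11, 12+63) = Beta(18, 75).
Mode = (18−1)/(18+75−2) = 17/91 = 0.187.
Mean = 18/(18+75) = 18/93 = 0.194.
Difference = 0.194 − 0.187 = 0.007.

0.007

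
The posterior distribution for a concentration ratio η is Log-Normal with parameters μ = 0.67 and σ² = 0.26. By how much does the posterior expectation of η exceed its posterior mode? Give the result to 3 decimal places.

0.719

Mode = exp(μ − σ²) = exp(0.41) = 1.507.
Mean = exp(μ + σ²/2) = exp(0.800) = 2.226.
Difference = 2.226 − 1.507 = 0.719.
Mean > mode: the posterior has a right tail.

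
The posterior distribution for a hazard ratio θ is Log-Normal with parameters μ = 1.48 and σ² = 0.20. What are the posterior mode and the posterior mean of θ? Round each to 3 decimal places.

MAP: 3.597. Posterior mean: 4.855.

Mode = exp(μ − σ²) = exp(1.28) = 3.597.
Mean = exp(μ + σ²/2) = exp(1.580) = 4.855.
Mean > mode: the posterior has a right tail.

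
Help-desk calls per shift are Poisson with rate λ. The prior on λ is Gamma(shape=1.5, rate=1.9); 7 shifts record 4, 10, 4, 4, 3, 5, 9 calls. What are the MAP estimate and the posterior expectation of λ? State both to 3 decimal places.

MAP: 4.438. Posterior mean: 4.551.

Σ counts = 39. Posterior: Gamma(shape = 1.5+39 = 40.5, rate = 1.9+7 = 8.9).
Mode = (α−1)/β = 39.5/8.9 = 4.438.
Mean = α/β = 40.5/8.9 = 4.551.
Right-skewed posterior ⇒ mode < mean.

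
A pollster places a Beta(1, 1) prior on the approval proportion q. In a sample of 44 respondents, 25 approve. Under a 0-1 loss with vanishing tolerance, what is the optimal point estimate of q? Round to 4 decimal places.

Posterior: Beta(1+25, 1+19) = Beta(26, 20).
Mode = (26−1)/(26+20−2) = 25/44 = 0.5682.
Mean = 26/(26+20) = 26/46 = 0.5652.
This is the posterior mode — the MAP estimate.

0.5682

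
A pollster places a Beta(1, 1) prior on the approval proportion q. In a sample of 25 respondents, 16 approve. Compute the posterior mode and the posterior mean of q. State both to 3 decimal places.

posterior mode = 0.640, posterior mean = 0.630

Posterior: Beta(1+16, 1+9) = Beta(17, 10).
Mode = (17−1)/(17+10−2) = 16/25 = 0.640.
With a flat prior the MAP equals the MLE, 16/25.
Mean = 17/(17+10) = 17/27 = 0.630.
The mean is pulled below the mode by the posterior's left skew.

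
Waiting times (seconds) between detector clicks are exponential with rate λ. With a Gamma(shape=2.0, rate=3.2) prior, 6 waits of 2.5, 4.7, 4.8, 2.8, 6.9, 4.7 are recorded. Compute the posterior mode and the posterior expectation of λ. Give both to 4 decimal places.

Σ times = 26.4. Posterior: Gamma(shape = 2.0+6 = 8.0, rate = 3.2+26.4 = 29.6).
Mode = (α−1)/β = 7.0/29.6 = 0.2365.
Mean = α/β = 8.0/29.6 = 0.2703.
The posterior is right-skewed, so the mean exceeds the mode.

λ_MAP = 0.2365, E[λ|data] = 0.2703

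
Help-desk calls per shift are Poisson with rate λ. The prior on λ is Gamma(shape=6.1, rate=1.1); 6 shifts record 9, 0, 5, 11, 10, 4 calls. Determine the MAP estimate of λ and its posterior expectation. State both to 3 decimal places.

MAP = 6.211, posterior mean = 6.352

Σ counts = 39. Posterior: Gamma(shape = 6.1+39 = 45.1, rate = 1.1+6 = 7.1).
Mode = (α−1)/β = 44.1/7.1 = 6.211.
Mean = α/β = 45.1/7.1 = 6.352.
The mean is pulled above the mode by the posterior's right skew.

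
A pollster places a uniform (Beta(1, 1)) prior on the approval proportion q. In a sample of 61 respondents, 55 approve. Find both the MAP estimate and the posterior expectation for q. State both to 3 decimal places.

Posterior: Beta(1+55, 1+6) = Beta(56, 7).
Mode = (56−1)/(56+7−2) = 55/61 = 0.902.
With a flat prior the MAP equals the MLE, 55/61.
Mean = 56/(56+7) = 56/63 = 0.889.
Mode > mean: the posterior has a left tail.

MAP = 0.902, posterior mean = 0.889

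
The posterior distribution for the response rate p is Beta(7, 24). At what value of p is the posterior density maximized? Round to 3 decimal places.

0.207

Mode = (7−1)/(7+24−2) = 6/29 = 0.207.
Mean = 7/(7+24) = 7/31 = 0.226.
This is the posterior mode — the MAP estimate.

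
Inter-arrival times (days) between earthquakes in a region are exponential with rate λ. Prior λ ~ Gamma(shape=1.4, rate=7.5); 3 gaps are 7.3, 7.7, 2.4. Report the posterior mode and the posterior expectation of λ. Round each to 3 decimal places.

Σ times = 17.4. Posterior: Gamma(shape = 1.4+3 = 4.4, rate = 7.5+17.4 = 24.9).
Mode = (α−1)/β = 3.4/24.9 = 0.137.
Mean = α/β = 4.4/24.9 = 0.177.

MAP = 0.137, posterior mean = 0.177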